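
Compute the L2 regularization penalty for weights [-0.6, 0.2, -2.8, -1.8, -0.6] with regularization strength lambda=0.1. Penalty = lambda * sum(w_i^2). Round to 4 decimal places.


Squaring each weight:
(-0.6)^2 = 0.36
0.2^2 = 0.04
(-2.8)^2 = 7.84
(-1.8)^2 = 3.24
(-0.6)^2 = 0.36
Sum of squares = 11.84
Penalty = 0.1 * 11.84 = 1.1840

1.1840


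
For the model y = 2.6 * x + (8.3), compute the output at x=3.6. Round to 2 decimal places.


y = 2.6 * 3.6 + (8.3)
= 9.36 + (8.3)
= 17.66

17.66


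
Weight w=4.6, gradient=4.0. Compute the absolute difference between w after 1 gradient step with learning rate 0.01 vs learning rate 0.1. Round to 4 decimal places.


With lr=0.01: w_new = 4.6 - 0.01 * 4.0 = 4.56
With lr=0.1: w_new = 4.6 - 0.1 * 4.0 = 4.2
Absolute difference = |4.56 - 4.2|
= 0.3600

0.3600


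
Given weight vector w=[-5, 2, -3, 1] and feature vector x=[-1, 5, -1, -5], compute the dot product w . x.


Element-wise products:
-5 * -1 = 5
2 * 5 = 10
-3 * -1 = 3
1 * -5 = -5
Sum = 5 + 10 + 3 + -5
= 13

13


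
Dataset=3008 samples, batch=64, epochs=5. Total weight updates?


Iterations per epoch = 3008 / 64 = 47
Total updates = iterations_per_epoch * epochs
= 47 * 5
= 235

235


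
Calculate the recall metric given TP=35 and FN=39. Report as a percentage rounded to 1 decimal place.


Recall = TP / (TP + FN) * 100
= 35 / (35 + 39)
= 35 / 74
= 0.473
= 47.3%

47.3


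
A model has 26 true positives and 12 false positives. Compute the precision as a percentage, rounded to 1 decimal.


Precision = TP / (TP + FP) * 100
= 26 / (26 + 12)
= 26 / 38
= 0.6842
= 68.4%

68.4


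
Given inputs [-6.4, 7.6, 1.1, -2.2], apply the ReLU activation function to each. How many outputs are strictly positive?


ReLU(x) = max(0, x) for each element:
ReLU(-6.4) = 0
ReLU(7.6) = 7.6
ReLU(1.1) = 1.1
ReLU(-2.2) = 0
Active neurons (>0): 2

2


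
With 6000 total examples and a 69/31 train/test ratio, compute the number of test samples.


Train samples = 6000 * 69% = 4140
Test samples = 6000 - 4140
= 1860

1860


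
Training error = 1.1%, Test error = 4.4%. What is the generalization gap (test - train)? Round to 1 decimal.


Generalization gap = test_error - train_error
= 4.4 - 1.1
= 3.3%
A moderate gap.

3.3


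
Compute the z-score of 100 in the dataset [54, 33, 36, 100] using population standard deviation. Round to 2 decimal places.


Mean = (54 + 33 + 36 + 100) / 4 = 55.75
Variance = sum((x_i - mean)^2) / n = 717.1875
Std = sqrt(717.1875) = 26.7804
Z = (x - mean) / std
= (100 - 55.75) / 26.7804
= 44.25 / 26.7804
= 1.65

1.65


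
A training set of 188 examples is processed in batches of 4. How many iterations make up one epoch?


Iterations per epoch = dataset_size / batch_size
= 188 / 4
= 47

47


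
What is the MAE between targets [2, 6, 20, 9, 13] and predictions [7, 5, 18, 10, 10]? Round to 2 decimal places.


Absolute errors: [5, 1, 2, 1, 3]
Sum of absolute errors = 12
MAE = 12 / 5 = 2.40

2.40


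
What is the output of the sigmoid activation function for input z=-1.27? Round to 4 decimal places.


sigmoid(z) = 1 / (1 + exp(-z))
exp(-(-1.27)) = exp(1.27) = 3.5609
1 + 3.5609 = 4.5609
1 / 4.5609 = 0.2193

0.2193


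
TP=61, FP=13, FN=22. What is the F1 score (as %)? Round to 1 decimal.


Precision = TP / (TP + FP) = 61 / 74 = 0.8243
Recall = TP / (TP + FN) = 61 / 83 = 0.7349
F1 = 2 * P * R / (P + R)
= 2 * 0.8243 * 0.7349 / (0.8243 + 0.7349)
= 1.2117 / 1.5593
= 0.7771
As percentage: 77.7%

77.7


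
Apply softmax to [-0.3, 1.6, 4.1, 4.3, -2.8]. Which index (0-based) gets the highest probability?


Softmax is a monotonic transformation, so it preserves the argmax.
We need to find the index of the maximum logit.
Index 0: -0.3
Index 1: 1.6
Index 2: 4.1
Index 3: 4.3
Index 4: -2.8
Maximum logit = 4.3 at index 3

3


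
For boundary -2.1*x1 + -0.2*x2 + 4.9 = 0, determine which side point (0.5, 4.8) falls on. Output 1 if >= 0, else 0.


Compute -2.1 * 0.5 + -0.2 * 4.8 + 4.9
= -1.05 + -0.96 + 4.9
= 2.89
Since 2.89 >= 0, the point is on the positive side.

1


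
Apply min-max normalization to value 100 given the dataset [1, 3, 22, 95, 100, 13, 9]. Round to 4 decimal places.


Min = 1, Max = 100
Range = 100 - 1 = 99
Scaled = (x - min) / (max - min)
= (100 - 1) / 99
= 99 / 99
= 1.0000

1.0000


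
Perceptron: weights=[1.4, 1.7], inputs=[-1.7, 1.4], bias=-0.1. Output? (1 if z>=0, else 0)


z = w . x + b
= 1.4*-1.7 + 1.7*1.4 + -0.1
= -2.38 + 2.38 + -0.1
= 0.0 + -0.1
= -0.1
Since z = -0.1 < 0, output = 0

0


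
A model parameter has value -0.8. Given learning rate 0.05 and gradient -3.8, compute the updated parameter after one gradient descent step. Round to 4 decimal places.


w_new = w_old - lr * gradient
= -0.8 - 0.05 * -3.8
= -0.8 - (-0.19)
= -0.6100

-0.6100


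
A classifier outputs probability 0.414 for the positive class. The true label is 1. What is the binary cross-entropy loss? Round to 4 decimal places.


For y=1: Loss = -log(p)
= -log(0.414)
= -(-0.8819)
= 0.8819

0.8819


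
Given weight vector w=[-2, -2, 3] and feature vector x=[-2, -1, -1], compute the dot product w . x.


Element-wise products:
-2 * -2 = 4
-2 * -1 = 2
3 * -1 = -3
Sum = 4 + 2 + -3
= 3

3


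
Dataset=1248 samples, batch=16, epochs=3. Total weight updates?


Iterations per epoch = 1248 / 16 = 78
Total updates = iterations_per_epoch * epochs
= 78 * 3
= 234

234


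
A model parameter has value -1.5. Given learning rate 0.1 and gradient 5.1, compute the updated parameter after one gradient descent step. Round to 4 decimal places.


w_new = w_old - lr * gradient
= -1.5 - 0.1 * 5.1
= -1.5 - (0.51)
= -2.0100

-2.0100


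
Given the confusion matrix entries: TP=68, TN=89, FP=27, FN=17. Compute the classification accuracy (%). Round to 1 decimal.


Accuracy = (TP + TN) / (TP + TN + FP + FN) * 100
= (68 + 89) / (68 + 89 + 27 + 17)
= 157 / 201
= 0.7811
= 78.1%

78.1


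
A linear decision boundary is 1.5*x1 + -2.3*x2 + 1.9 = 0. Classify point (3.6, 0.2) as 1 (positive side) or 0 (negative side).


Compute 1.5 * 3.6 + -2.3 * 0.2 + 1.9
= 5.4 + -0.46 + 1.9
= 6.84
Since 6.84 >= 0, the point is on the positive side.

1


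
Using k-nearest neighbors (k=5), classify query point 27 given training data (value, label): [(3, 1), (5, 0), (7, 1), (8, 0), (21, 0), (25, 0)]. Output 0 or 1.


Distances from query 27:
Point 25 (class 0): distance = 2
Point 21 (class 0): distance = 6
Point 8 (class 0): distance = 19
Point 7 (class 1): distance = 20
Point 5 (class 0): distance = 22
K=5 nearest neighbors: classes = [0, 0, 0, 1, 0]
Votes for class 1: 1 / 5
Majority vote => class 0

0


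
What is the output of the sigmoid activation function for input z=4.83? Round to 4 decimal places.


sigmoid(z) = 1 / (1 + exp(-z))
exp(-(4.83)) = exp(-4.83) = 0.008
1 + 0.008 = 1.008
1 / 1.008 = 0.9921

0.9921


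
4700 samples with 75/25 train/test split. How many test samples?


Train samples = 4700 * 75% = 3525
Test samples = 4700 - 3525
= 1175

1175


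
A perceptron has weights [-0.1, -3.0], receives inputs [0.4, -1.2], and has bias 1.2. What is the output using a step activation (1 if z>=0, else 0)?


z = w . x + b
= -0.1*0.4 + -3.0*-1.2 + 1.2
= -0.04 + 3.6 + 1.2
= 3.56 + 1.2
= 4.76
Since z = 4.76 >= 0, output = 1

1


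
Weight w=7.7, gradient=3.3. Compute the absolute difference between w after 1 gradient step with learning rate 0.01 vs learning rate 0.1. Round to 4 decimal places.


With lr=0.01: w_new = 7.7 - 0.01 * 3.3 = 7.667
With lr=0.1: w_new = 7.7 - 0.1 * 3.3 = 7.37
Absolute difference = |7.667 - 7.37|
= 0.2970

0.2970


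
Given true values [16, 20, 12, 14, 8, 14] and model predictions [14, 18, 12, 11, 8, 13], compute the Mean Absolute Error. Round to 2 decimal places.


Absolute errors: [2, 2, 0, 3, 0, 1]
Sum of absolute errors = 8
MAE = 8 / 6 = 1.33

1.33


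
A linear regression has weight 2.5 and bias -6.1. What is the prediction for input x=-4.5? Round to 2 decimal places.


y = 2.5 * -4.5 + (-6.1)
= -11.25 + (-6.1)
= -17.35

-17.35


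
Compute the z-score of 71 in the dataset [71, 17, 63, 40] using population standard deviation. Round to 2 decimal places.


Mean = (71 + 17 + 63 + 40) / 4 = 47.75
Variance = sum((x_i - mean)^2) / n = 444.6875
Std = sqrt(444.6875) = 21.0876
Z = (x - mean) / std
= (71 - 47.75) / 21.0876
= 23.25 / 21.0876
= 1.10

1.10


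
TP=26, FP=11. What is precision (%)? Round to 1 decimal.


Precision = TP / (TP + FP) * 100
= 26 / (26 + 11)
= 26 / 37
= 0.7027
= 70.3%

70.3


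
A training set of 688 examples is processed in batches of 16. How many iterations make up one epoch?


Iterations per epoch = dataset_size / batch_size
= 688 / 16
= 43

43


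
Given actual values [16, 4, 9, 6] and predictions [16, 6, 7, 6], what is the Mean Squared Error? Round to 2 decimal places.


Differences: [0, -2, 2, 0]
Squared errors: [0, 4, 4, 0]
Sum of squared errors = 8
MSE = 8 / 4 = 2.00

2.00


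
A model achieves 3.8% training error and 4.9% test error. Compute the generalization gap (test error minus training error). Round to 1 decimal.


Generalization gap = test_error - train_error
= 4.9 - 3.8
= 1.1%
A small gap suggests good generalization.

1.1


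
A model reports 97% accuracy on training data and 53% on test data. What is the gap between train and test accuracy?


Gap = train_accuracy - test_accuracy
= 97 - 53
= 44%
This large gap strongly indicates overfitting.

44


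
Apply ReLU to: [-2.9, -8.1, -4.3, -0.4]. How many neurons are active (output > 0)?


ReLU(x) = max(0, x) for each element:
ReLU(-2.9) = 0
ReLU(-8.1) = 0
ReLU(-4.3) = 0
ReLU(-0.4) = 0
Active neurons (>0): 0

0


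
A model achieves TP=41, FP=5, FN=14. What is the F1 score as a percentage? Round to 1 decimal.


Precision = TP / (TP + FP) = 41 / 46 = 0.8913
Recall = TP / (TP + FN) = 41 / 55 = 0.7455
F1 = 2 * P * R / (P + R)
= 2 * 0.8913 * 0.7455 / (0.8913 + 0.7455)
= 1.3289 / 1.6368
= 0.8119
As percentage: 81.2%

81.2


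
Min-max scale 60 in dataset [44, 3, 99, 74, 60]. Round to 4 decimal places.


Min = 3, Max = 99
Range = 99 - 3 = 96
Scaled = (x - min) / (max - min)
= (60 - 3) / 96
= 57 / 96
= 0.5938

0.5938


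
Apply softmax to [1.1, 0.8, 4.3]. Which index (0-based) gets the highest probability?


Softmax is a monotonic transformation, so it preserves the argmax.
We need to find the index of the maximum logit.
Index 0: 1.1
Index 1: 0.8
Index 2: 4.3
Maximum logit = 4.3 at index 2

2


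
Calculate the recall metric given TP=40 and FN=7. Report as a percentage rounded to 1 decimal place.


Recall = TP / (TP + FN) * 100
= 40 / (40 + 7)
= 40 / 47
= 0.8511
= 85.1%

85.1


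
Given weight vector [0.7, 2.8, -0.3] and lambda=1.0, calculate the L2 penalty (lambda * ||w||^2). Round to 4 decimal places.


Squaring each weight:
0.7^2 = 0.49
2.8^2 = 7.84
(-0.3)^2 = 0.09
Sum of squares = 8.42
Penalty = 1.0 * 8.42 = 8.4200

8.4200


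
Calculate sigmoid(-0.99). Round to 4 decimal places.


sigmoid(z) = 1 / (1 + exp(-z))
exp(-(-0.99)) = exp(0.99) = 2.6912
1 + 2.6912 = 3.6912
1 / 3.6912 = 0.2709

0.2709


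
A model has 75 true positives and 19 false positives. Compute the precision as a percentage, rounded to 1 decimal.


Precision = TP / (TP + FP) * 100
= 75 / (75 + 19)
= 75 / 94
= 0.7979
= 79.8%

79.8


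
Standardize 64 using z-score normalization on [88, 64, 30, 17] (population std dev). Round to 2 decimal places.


Mean = (88 + 64 + 30 + 17) / 4 = 49.75
Variance = sum((x_i - mean)^2) / n = 782.1875
Std = sqrt(782.1875) = 27.9676
Z = (x - mean) / std
= (64 - 49.75) / 27.9676
= 14.25 / 27.9676
= 0.51

0.51


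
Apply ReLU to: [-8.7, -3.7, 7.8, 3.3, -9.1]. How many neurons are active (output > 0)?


ReLU(x) = max(0, x) for each element:
ReLU(-8.7) = 0
ReLU(-3.7) = 0
ReLU(7.8) = 7.8
ReLU(3.3) = 3.3
ReLU(-9.1) = 0
Active neurons (>0): 2

2


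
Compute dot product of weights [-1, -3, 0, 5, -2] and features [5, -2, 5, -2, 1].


Element-wise products:
-1 * 5 = -5
-3 * -2 = 6
0 * 5 = 0
5 * -2 = -10
-2 * 1 = -2
Sum = -5 + 6 + 0 + -10 + -2
= -11

-11


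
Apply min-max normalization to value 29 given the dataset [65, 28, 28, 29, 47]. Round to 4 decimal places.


Min = 28, Max = 65
Range = 65 - 28 = 37
Scaled = (x - min) / (max - min)
= (29 - 28) / 37
= 1 / 37
= 0.0270

0.0270


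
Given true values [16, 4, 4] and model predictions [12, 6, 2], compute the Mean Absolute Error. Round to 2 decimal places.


Absolute errors: [4, 2, 2]
Sum of absolute errors = 8
MAE = 8 / 3 = 2.67

2.67


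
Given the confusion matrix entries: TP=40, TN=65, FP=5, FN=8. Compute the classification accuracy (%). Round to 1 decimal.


Accuracy = (TP + TN) / (TP + TN + FP + FN) * 100
= (40 + 65) / (40 + 65 + 5 + 8)
= 105 / 118
= 0.8898
= 89.0%

89.0


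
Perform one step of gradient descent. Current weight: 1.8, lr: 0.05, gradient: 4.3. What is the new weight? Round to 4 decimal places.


w_new = w_old - lr * gradient
= 1.8 - 0.05 * 4.3
= 1.8 - (0.215)
= 1.5850

1.5850


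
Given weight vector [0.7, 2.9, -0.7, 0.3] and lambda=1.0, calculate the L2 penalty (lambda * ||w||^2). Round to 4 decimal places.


Squaring each weight:
0.7^2 = 0.49
2.9^2 = 8.41
(-0.7)^2 = 0.49
0.3^2 = 0.09
Sum of squares = 9.48
Penalty = 1.0 * 9.48 = 9.4800

9.4800


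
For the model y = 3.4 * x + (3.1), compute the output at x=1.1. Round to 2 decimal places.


y = 3.4 * 1.1 + (3.1)
= 3.74 + (3.1)
= 6.84

6.84


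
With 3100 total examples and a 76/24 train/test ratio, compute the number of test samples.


Train samples = 3100 * 76% = 2356
Test samples = 3100 - 2356
= 744

744


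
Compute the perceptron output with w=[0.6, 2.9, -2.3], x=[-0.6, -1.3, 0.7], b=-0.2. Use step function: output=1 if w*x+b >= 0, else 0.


z = w . x + b
= 0.6*-0.6 + 2.9*-1.3 + -2.3*0.7 + -0.2
= -0.36 + -3.77 + -1.61 + -0.2
= -5.74 + -0.2
= -5.94
Since z = -5.94 < 0, output = 0

0


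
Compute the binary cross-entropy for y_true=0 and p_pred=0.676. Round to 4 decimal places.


For y=0: Loss = -log(1-p)
= -log(1 - 0.676)
= -log(0.324)
= -(-1.127)
= 1.1270

1.1270


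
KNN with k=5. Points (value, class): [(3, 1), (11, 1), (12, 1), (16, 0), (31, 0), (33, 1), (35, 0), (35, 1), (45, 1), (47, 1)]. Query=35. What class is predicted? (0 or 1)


Distances from query 35:
Point 35 (class 0): distance = 0
Point 35 (class 1): distance = 0
Point 33 (class 1): distance = 2
Point 31 (class 0): distance = 4
Point 45 (class 1): distance = 10
K=5 nearest neighbors: classes = [0, 1, 1, 0, 1]
Votes for class 1: 3 / 5
Majority vote => class 1

1


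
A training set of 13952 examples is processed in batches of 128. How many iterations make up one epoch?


Iterations per epoch = dataset_size / batch_size
= 13952 / 128
= 109

109


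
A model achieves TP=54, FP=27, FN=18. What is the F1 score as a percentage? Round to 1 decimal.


Precision = TP / (TP + FP) = 54 / 81 = 0.6667
Recall = TP / (TP + FN) = 54 / 72 = 0.75
F1 = 2 * P * R / (P + R)
= 2 * 0.6667 * 0.75 / (0.6667 + 0.75)
= 1.0 / 1.4167
= 0.7059
As percentage: 70.6%

70.6


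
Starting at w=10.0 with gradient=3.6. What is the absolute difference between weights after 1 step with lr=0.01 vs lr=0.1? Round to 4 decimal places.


With lr=0.01: w_new = 10.0 - 0.01 * 3.6 = 9.964
With lr=0.1: w_new = 10.0 - 0.1 * 3.6 = 9.64
Absolute difference = |9.964 - 9.64|
= 0.3240

0.3240


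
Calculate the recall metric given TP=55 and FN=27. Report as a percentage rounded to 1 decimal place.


Recall = TP / (TP + FN) * 100
= 55 / (55 + 27)
= 55 / 82
= 0.6707
= 67.1%

67.1


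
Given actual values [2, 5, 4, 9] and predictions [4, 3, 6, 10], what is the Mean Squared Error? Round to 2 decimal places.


Differences: [-2, 2, -2, -1]
Squared errors: [4, 4, 4, 1]
Sum of squared errors = 13
MSE = 13 / 4 = 3.25

3.25


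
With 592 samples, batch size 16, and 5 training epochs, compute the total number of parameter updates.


Iterations per epoch = 592 / 16 = 37
Total updates = iterations_per_epoch * epochs
= 37 * 5
= 185

185


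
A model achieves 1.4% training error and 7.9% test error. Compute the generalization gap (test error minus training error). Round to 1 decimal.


Generalization gap = test_error - train_error
= 7.9 - 1.4
= 6.5%
A moderate gap.

6.5


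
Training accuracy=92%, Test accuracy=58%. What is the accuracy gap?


Gap = train_accuracy - test_accuracy
= 92 - 58
= 34%
This large gap strongly indicates overfitting.

34


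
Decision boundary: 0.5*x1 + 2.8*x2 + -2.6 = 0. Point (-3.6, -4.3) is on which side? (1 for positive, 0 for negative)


Compute 0.5 * -3.6 + 2.8 * -4.3 + -2.6
= -1.8 + -12.04 + -2.6
= -16.44
Since -16.44 < 0, the point is on the negative side.

0


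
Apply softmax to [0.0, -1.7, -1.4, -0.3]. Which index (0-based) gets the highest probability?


Softmax is a monotonic transformation, so it preserves the argmax.
We need to find the index of the maximum logit.
Index 0: 0.0
Index 1: -1.7
Index 2: -1.4
Index 3: -0.3
Maximum logit = 0.0 at index 0

0


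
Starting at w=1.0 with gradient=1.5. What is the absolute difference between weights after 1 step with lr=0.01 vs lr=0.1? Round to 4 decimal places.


With lr=0.01: w_new = 1.0 - 0.01 * 1.5 = 0.985
With lr=0.1: w_new = 1.0 - 0.1 * 1.5 = 0.85
Absolute difference = |0.985 - 0.85|
= 0.1350

0.1350


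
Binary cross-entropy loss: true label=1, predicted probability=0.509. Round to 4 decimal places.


For y=1: Loss = -log(p)
= -log(0.509)
= -(-0.6753)
= 0.6753

0.6753


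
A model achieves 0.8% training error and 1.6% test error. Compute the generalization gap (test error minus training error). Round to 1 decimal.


Generalization gap = test_error - train_error
= 1.6 - 0.8
= 0.8%
A small gap suggests good generalization.

0.8


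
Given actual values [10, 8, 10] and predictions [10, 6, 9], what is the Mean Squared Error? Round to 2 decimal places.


Differences: [0, 2, 1]
Squared errors: [0, 4, 1]
Sum of squared errors = 5
MSE = 5 / 3 = 1.67

1.67


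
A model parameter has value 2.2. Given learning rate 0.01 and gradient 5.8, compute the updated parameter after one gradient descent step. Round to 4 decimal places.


w_new = w_old - lr * gradient
= 2.2 - 0.01 * 5.8
= 2.2 - (0.058)
= 2.1420

2.1420


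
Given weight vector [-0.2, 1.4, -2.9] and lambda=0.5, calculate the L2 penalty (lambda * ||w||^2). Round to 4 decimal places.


Squaring each weight:
(-0.2)^2 = 0.04
1.4^2 = 1.96
(-2.9)^2 = 8.41
Sum of squares = 10.41
Penalty = 0.5 * 10.41 = 5.2050

5.2050


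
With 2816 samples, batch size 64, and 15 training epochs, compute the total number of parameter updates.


Iterations per epoch = 2816 / 64 = 44
Total updates = iterations_per_epoch * epochs
= 44 * 15
= 660

660


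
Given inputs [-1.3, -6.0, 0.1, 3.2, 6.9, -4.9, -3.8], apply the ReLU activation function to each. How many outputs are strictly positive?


ReLU(x) = max(0, x) for each element:
ReLU(-1.3) = 0
ReLU(-6.0) = 0
ReLU(0.1) = 0.1
ReLU(3.2) = 3.2
ReLU(6.9) = 6.9
ReLU(-4.9) = 0
ReLU(-3.8) = 0
Active neurons (>0): 3

3


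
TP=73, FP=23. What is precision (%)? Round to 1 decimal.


Precision = TP / (TP + FP) * 100
= 73 / (73 + 23)
= 73 / 96
= 0.7604
= 76.0%

76.0


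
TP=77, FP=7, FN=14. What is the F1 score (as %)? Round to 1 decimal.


Precision = TP / (TP + FP) = 77 / 84 = 0.9167
Recall = TP / (TP + FN) = 77 / 91 = 0.8462
F1 = 2 * P * R / (P + R)
= 2 * 0.9167 * 0.8462 / (0.9167 + 0.8462)
= 1.5513 / 1.7628
= 0.88
As percentage: 88.0%

88.0


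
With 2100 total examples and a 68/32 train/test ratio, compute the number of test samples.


Train samples = 2100 * 68% = 1428
Test samples = 2100 - 1428
= 672

672


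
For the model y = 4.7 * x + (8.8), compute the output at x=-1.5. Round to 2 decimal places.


y = 4.7 * -1.5 + (8.8)
= -7.05 + (8.8)
= 1.75

1.75


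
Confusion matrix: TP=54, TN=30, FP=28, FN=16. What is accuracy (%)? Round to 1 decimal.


Accuracy = (TP + TN) / (TP + TN + FP + FN) * 100
= (54 + 30) / (54 + 30 + 28 + 16)
= 84 / 128
= 0.6562
= 65.6%

65.6


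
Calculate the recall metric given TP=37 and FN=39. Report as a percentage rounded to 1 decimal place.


Recall = TP / (TP + FN) * 100
= 37 / (37 + 39)
= 37 / 76
= 0.4868
= 48.7%

48.7


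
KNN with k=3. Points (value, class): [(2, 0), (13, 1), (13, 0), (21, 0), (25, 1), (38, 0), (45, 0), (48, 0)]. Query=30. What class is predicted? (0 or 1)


Distances from query 30:
Point 25 (class 1): distance = 5
Point 38 (class 0): distance = 8
Point 21 (class 0): distance = 9
K=3 nearest neighbors: classes = [1, 0, 0]
Votes for class 1: 1 / 3
Majority vote => class 0

0


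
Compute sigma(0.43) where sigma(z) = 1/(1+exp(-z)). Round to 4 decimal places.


sigmoid(z) = 1 / (1 + exp(-z))
exp(-(0.43)) = exp(-0.43) = 0.6505
1 + 0.6505 = 1.6505
1 / 1.6505 = 0.6059

0.6059


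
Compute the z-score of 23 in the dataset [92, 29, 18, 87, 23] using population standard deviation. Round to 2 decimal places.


Mean = (92 + 29 + 18 + 87 + 23) / 5 = 49.8
Variance = sum((x_i - mean)^2) / n = 1065.36
Std = sqrt(1065.36) = 32.6399
Z = (x - mean) / std
= (23 - 49.8) / 32.6399
= -26.8 / 32.6399
= -0.82

-0.82


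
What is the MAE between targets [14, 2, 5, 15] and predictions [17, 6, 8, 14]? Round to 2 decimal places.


Absolute errors: [3, 4, 3, 1]
Sum of absolute errors = 11
MAE = 11 / 4 = 2.75

2.75


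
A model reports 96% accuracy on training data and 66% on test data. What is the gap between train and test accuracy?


Gap = train_accuracy - test_accuracy
= 96 - 66
= 30%
This large gap strongly indicates overfitting.

30


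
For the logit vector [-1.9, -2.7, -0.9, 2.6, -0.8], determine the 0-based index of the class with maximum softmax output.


Softmax is a monotonic transformation, so it preserves the argmax.
We need to find the index of the maximum logit.
Index 0: -1.9
Index 1: -2.7
Index 2: -0.9
Index 3: 2.6
Index 4: -0.8
Maximum logit = 2.6 at index 3

3


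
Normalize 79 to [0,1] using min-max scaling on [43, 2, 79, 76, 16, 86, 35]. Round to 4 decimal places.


Min = 2, Max = 86
Range = 86 - 2 = 84
Scaled = (x - min) / (max - min)
= (79 - 2) / 84
= 77 / 84
= 0.9167

0.9167


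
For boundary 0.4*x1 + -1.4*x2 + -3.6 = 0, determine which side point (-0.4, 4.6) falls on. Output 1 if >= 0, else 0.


Compute 0.4 * -0.4 + -1.4 * 4.6 + -3.6
= -0.16 + -6.44 + -3.6
= -10.2
Since -10.2 < 0, the point is on the negative side.

0


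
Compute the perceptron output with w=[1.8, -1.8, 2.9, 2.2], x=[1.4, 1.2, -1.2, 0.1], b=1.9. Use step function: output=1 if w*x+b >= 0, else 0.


z = w . x + b
= 1.8*1.4 + -1.8*1.2 + 2.9*-1.2 + 2.2*0.1 + 1.9
= 2.52 + -2.16 + -3.48 + 0.22 + 1.9
= -2.9 + 1.9
= -1.0
Since z = -1.0 < 0, output = 0

0


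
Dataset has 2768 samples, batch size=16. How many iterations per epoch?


Iterations per epoch = dataset_size / batch_size
= 2768 / 16
= 173

173


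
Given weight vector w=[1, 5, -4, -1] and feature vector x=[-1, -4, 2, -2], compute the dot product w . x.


Element-wise products:
1 * -1 = -1
5 * -4 = -20
-4 * 2 = -8
-1 * -2 = 2
Sum = -1 + -20 + -8 + 2
= -27

-27


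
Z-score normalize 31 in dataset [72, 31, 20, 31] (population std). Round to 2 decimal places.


Mean = (72 + 31 + 20 + 31) / 4 = 38.5
Variance = sum((x_i - mean)^2) / n = 394.25
Std = sqrt(394.25) = 19.8557
Z = (x - mean) / std
= (31 - 38.5) / 19.8557
= -7.5 / 19.8557
= -0.38

-0.38


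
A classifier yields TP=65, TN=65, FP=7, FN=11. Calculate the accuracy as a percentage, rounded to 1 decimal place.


Accuracy = (TP + TN) / (TP + TN + FP + FN) * 100
= (65 + 65) / (65 + 65 + 7 + 11)
= 130 / 148
= 0.8784
= 87.8%

87.8


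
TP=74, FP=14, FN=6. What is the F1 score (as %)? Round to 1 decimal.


Precision = TP / (TP + FP) = 74 / 88 = 0.8409
Recall = TP / (TP + FN) = 74 / 80 = 0.925
F1 = 2 * P * R / (P + R)
= 2 * 0.8409 * 0.925 / (0.8409 + 0.925)
= 1.5557 / 1.7659
= 0.881
As percentage: 88.1%

88.1


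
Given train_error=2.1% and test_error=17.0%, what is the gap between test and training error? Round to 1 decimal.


Generalization gap = test_error - train_error
= 17.0 - 2.1
= 14.9%
A large gap suggests overfitting.

14.9


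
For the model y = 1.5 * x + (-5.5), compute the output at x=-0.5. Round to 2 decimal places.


y = 1.5 * -0.5 + (-5.5)
= -0.75 + (-5.5)
= -6.25

-6.25


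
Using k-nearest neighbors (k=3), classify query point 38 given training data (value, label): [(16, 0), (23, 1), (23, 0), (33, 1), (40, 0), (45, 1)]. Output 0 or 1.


Distances from query 38:
Point 40 (class 0): distance = 2
Point 33 (class 1): distance = 5
Point 45 (class 1): distance = 7
K=3 nearest neighbors: classes = [0, 1, 1]
Votes for class 1: 2 / 3
Majority vote => class 1

1


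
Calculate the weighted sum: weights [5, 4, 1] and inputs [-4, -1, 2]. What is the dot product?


Element-wise products:
5 * -4 = -20
4 * -1 = -4
1 * 2 = 2
Sum = -20 + -4 + 2
= -22

-22


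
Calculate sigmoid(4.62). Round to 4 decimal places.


sigmoid(z) = 1 / (1 + exp(-z))
exp(-(4.62)) = exp(-4.62) = 0.0099
1 + 0.0099 = 1.0099
1 / 1.0099 = 0.9902

0.9902


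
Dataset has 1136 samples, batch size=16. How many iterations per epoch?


Iterations per epoch = dataset_size / batch_size
= 1136 / 16
= 71

71


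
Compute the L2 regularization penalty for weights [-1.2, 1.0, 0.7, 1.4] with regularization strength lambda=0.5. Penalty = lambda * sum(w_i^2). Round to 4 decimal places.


Squaring each weight:
(-1.2)^2 = 1.44
1.0^2 = 1.0
0.7^2 = 0.49
1.4^2 = 1.96
Sum of squares = 4.89
Penalty = 0.5 * 4.89 = 2.4450

2.4450


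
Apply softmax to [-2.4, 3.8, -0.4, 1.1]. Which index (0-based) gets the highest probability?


Softmax is a monotonic transformation, so it preserves the argmax.
We need to find the index of the maximum logit.
Index 0: -2.4
Index 1: 3.8
Index 2: -0.4
Index 3: 1.1
Maximum logit = 3.8 at index 1

1


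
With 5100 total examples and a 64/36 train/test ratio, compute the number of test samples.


Train samples = 5100 * 64% = 3264
Test samples = 5100 - 3264
= 1836

1836


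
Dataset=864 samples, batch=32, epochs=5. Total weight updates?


Iterations per epoch = 864 / 32 = 27
Total updates = iterations_per_epoch * epochs
= 27 * 5
= 135

135


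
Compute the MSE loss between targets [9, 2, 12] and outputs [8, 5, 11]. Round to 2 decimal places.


Differences: [1, -3, 1]
Squared errors: [1, 9, 1]
Sum of squared errors = 11
MSE = 11 / 3 = 3.67

3.67


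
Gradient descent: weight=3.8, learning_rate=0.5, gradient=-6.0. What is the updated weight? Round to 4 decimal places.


w_new = w_old - lr * gradient
= 3.8 - 0.5 * -6.0
= 3.8 - (-3.0)
= 6.8000

6.8000


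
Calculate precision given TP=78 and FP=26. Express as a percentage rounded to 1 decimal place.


Precision = TP / (TP + FP) * 100
= 78 / (78 + 26)
= 78 / 104
= 0.75
= 75.0%

75.0


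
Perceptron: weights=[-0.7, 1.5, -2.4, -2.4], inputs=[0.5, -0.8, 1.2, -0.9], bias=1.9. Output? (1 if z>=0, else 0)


z = w . x + b
= -0.7*0.5 + 1.5*-0.8 + -2.4*1.2 + -2.4*-0.9 + 1.9
= -0.35 + -1.2 + -2.88 + 2.16 + 1.9
= -2.27 + 1.9
= -0.37
Since z = -0.37 < 0, output = 0

0


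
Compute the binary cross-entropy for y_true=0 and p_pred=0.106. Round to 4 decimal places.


For y=0: Loss = -log(1-p)
= -log(1 - 0.106)
= -log(0.894)
= -(-0.112)
= 0.1120

0.1120


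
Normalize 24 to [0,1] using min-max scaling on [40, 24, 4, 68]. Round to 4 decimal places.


Min = 4, Max = 68
Range = 68 - 4 = 64
Scaled = (x - min) / (max - min)
= (24 - 4) / 64
= 20 / 64
= 0.3125

0.3125


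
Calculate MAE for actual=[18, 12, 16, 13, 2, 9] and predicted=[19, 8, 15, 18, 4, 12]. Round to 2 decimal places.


Absolute errors: [1, 4, 1, 5, 2, 3]
Sum of absolute errors = 16
MAE = 16 / 6 = 2.67

2.67


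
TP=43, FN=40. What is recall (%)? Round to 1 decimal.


Recall = TP / (TP + FN) * 100
= 43 / (43 + 40)
= 43 / 83
= 0.5181
= 51.8%

51.8


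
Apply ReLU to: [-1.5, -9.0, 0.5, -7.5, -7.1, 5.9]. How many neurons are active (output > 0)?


ReLU(x) = max(0, x) for each element:
ReLU(-1.5) = 0
ReLU(-9.0) = 0
ReLU(0.5) = 0.5
ReLU(-7.5) = 0
ReLU(-7.1) = 0
ReLU(5.9) = 5.9
Active neurons (>0): 2

2


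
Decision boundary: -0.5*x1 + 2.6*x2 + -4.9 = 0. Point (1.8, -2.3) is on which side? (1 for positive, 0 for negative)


Compute -0.5 * 1.8 + 2.6 * -2.3 + -4.9
= -0.9 + -5.98 + -4.9
= -11.78
Since -11.78 < 0, the point is on the negative side.

0


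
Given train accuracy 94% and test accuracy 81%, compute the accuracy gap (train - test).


Gap = train_accuracy - test_accuracy
= 94 - 81
= 13%
This gap suggests the model is overfitting.

13


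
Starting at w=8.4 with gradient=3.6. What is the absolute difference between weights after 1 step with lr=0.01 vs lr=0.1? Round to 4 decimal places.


With lr=0.01: w_new = 8.4 - 0.01 * 3.6 = 8.364
With lr=0.1: w_new = 8.4 - 0.1 * 3.6 = 8.04
Absolute difference = |8.364 - 8.04|
= 0.3240

0.3240


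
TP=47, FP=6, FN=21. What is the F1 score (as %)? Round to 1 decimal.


Precision = TP / (TP + FP) = 47 / 53 = 0.8868
Recall = TP / (TP + FN) = 47 / 68 = 0.6912
F1 = 2 * P * R / (P + R)
= 2 * 0.8868 * 0.6912 / (0.8868 + 0.6912)
= 1.2259 / 1.578
= 0.7769
As percentage: 77.7%

77.7


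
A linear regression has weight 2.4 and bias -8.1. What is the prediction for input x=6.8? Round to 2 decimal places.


y = 2.4 * 6.8 + (-8.1)
= 16.32 + (-8.1)
= 8.22

8.22


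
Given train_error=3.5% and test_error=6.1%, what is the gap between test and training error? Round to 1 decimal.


Generalization gap = test_error - train_error
= 6.1 - 3.5
= 2.6%
A moderate gap.

2.6


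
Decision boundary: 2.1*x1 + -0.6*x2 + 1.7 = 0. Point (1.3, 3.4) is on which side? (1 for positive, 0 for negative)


Compute 2.1 * 1.3 + -0.6 * 3.4 + 1.7
= 2.73 + -2.04 + 1.7
= 2.39
Since 2.39 >= 0, the point is on the positive side.

1


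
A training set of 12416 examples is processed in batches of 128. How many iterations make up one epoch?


Iterations per epoch = dataset_size / batch_size
= 12416 / 128
= 97

97


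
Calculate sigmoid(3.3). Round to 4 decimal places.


sigmoid(z) = 1 / (1 + exp(-z))
exp(-(3.3)) = exp(-3.3) = 0.0369
1 + 0.0369 = 1.0369
1 / 1.0369 = 0.9644

0.9644


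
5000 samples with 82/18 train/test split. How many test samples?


Train samples = 5000 * 82% = 4100
Test samples = 5000 - 4100
= 900

900


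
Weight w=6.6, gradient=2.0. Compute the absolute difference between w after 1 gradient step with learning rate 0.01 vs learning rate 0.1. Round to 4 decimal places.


With lr=0.01: w_new = 6.6 - 0.01 * 2.0 = 6.58
With lr=0.1: w_new = 6.6 - 0.1 * 2.0 = 6.4
Absolute difference = |6.58 - 6.4|
= 0.1800

0.1800


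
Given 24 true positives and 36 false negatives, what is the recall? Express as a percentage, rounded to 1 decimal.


Recall = TP / (TP + FN) * 100
= 24 / (24 + 36)
= 24 / 60
= 0.4
= 40.0%

40.0


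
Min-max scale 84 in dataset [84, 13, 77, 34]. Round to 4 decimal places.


Min = 13, Max = 84
Range = 84 - 13 = 71
Scaled = (x - min) / (max - min)
= (84 - 13) / 71
= 71 / 71
= 1.0000

1.0000


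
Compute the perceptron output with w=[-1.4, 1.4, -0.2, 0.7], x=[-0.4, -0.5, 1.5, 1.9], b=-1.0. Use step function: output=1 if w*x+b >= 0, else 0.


z = w . x + b
= -1.4*-0.4 + 1.4*-0.5 + -0.2*1.5 + 0.7*1.9 + -1.0
= 0.56 + -0.7 + -0.3 + 1.33 + -1.0
= 0.89 + -1.0
= -0.11
Since z = -0.11 < 0, output = 0

0


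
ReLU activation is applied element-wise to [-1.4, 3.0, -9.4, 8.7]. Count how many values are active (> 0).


ReLU(x) = max(0, x) for each element:
ReLU(-1.4) = 0
ReLU(3.0) = 3.0
ReLU(-9.4) = 0
ReLU(8.7) = 8.7
Active neurons (>0): 2

2


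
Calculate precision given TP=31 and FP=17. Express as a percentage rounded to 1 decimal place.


Precision = TP / (TP + FP) * 100
= 31 / (31 + 17)
= 31 / 48
= 0.6458
= 64.6%

64.6


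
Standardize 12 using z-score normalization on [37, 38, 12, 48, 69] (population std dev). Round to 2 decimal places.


Mean = (37 + 38 + 12 + 48 + 69) / 5 = 40.8
Variance = sum((x_i - mean)^2) / n = 339.76
Std = sqrt(339.76) = 18.4326
Z = (x - mean) / std
= (12 - 40.8) / 18.4326
= -28.8 / 18.4326
= -1.56

-1.56


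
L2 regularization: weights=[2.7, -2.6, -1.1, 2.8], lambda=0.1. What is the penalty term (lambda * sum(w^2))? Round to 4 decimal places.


Squaring each weight:
2.7^2 = 7.29
(-2.6)^2 = 6.76
(-1.1)^2 = 1.21
2.8^2 = 7.84
Sum of squares = 23.1
Penalty = 0.1 * 23.1 = 2.3100

2.3100


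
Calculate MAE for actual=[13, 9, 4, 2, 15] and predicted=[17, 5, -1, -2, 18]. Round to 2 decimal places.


Absolute errors: [4, 4, 5, 4, 3]
Sum of absolute errors = 20
MAE = 20 / 5 = 4.00

4.00


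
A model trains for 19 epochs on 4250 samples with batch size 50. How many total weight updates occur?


Iterations per epoch = 4250 / 50 = 85
Total updates = iterations_per_epoch * epochs
= 85 * 19
= 1615

1615


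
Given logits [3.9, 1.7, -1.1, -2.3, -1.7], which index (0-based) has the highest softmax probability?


Softmax is a monotonic transformation, so it preserves the argmax.
We need to find the index of the maximum logit.
Index 0: 3.9
Index 1: 1.7
Index 2: -1.1
Index 3: -2.3
Index 4: -1.7
Maximum logit = 3.9 at index 0

0


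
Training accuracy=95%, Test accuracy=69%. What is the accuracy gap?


Gap = train_accuracy - test_accuracy
= 95 - 69
= 26%
This large gap strongly indicates overfitting.

26


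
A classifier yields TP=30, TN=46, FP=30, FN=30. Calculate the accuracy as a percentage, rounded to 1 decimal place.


Accuracy = (TP + TN) / (TP + TN + FP + FN) * 100
= (30 + 46) / (30 + 46 + 30 + 30)
= 76 / 136
= 0.5588
= 55.9%

55.9


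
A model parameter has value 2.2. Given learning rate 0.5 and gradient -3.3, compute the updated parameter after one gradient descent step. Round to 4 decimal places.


w_new = w_old - lr * gradient
= 2.2 - 0.5 * -3.3
= 2.2 - (-1.65)
= 3.8500

3.8500


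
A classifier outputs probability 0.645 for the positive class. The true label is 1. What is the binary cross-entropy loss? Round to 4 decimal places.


For y=1: Loss = -log(p)
= -log(0.645)
= -(-0.4385)
= 0.4385

0.4385


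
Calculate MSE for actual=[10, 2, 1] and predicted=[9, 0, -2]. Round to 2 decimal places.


Differences: [1, 2, 3]
Squared errors: [1, 4, 9]
Sum of squared errors = 14
MSE = 14 / 3 = 4.67

4.67


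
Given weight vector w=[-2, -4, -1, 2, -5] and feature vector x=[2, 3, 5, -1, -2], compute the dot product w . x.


Element-wise products:
-2 * 2 = -4
-4 * 3 = -12
-1 * 5 = -5
2 * -1 = -2
-5 * -2 = 10
Sum = -4 + -12 + -5 + -2 + 10
= -13

-13


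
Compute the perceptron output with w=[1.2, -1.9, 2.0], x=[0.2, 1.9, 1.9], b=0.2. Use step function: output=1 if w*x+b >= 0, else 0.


z = w . x + b
= 1.2*0.2 + -1.9*1.9 + 2.0*1.9 + 0.2
= 0.24 + -3.61 + 3.8 + 0.2
= 0.43 + 0.2
= 0.63
Since z = 0.63 >= 0, output = 1

1


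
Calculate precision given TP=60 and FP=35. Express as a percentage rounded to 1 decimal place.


Precision = TP / (TP + FP) * 100
= 60 / (60 + 35)
= 60 / 95
= 0.6316
= 63.2%

63.2


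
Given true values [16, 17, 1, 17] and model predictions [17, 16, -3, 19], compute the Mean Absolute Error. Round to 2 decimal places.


Absolute errors: [1, 1, 4, 2]
Sum of absolute errors = 8
MAE = 8 / 4 = 2.00

2.00


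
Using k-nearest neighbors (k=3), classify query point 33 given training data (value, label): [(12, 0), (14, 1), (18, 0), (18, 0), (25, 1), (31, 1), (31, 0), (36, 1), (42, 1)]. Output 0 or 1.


Distances from query 33:
Point 31 (class 0): distance = 2
Point 31 (class 1): distance = 2
Point 36 (class 1): distance = 3
K=3 nearest neighbors: classes = [0, 1, 1]
Votes for class 1: 2 / 3
Majority vote => class 1

1


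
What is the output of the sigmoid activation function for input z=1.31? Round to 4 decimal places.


sigmoid(z) = 1 / (1 + exp(-z))
exp(-(1.31)) = exp(-1.31) = 0.2698
1 + 0.2698 = 1.2698
1 / 1.2698 = 0.7875

0.7875


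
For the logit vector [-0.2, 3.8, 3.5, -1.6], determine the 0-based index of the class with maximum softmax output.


Softmax is a monotonic transformation, so it preserves the argmax.
We need to find the index of the maximum logit.
Index 0: -0.2
Index 1: 3.8
Index 2: 3.5
Index 3: -1.6
Maximum logit = 3.8 at index 1

1


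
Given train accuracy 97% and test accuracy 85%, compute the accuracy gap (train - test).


Gap = train_accuracy - test_accuracy
= 97 - 85
= 12%
This gap suggests the model is overfitting.

12


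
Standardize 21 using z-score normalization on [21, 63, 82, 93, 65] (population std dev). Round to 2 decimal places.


Mean = (21 + 63 + 82 + 93 + 65) / 5 = 64.8
Variance = sum((x_i - mean)^2) / n = 602.56
Std = sqrt(602.56) = 24.5471
Z = (x - mean) / std
= (21 - 64.8) / 24.5471
= -43.8 / 24.5471
= -1.78

-1.78


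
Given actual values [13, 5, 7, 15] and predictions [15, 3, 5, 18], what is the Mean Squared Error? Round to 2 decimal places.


Differences: [-2, 2, 2, -3]
Squared errors: [4, 4, 4, 9]
Sum of squared errors = 21
MSE = 21 / 4 = 5.25

5.25


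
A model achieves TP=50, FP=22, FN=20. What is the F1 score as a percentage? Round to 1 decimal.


Precision = TP / (TP + FP) = 50 / 72 = 0.6944
Recall = TP / (TP + FN) = 50 / 70 = 0.7143
F1 = 2 * P * R / (P + R)
= 2 * 0.6944 * 0.7143 / (0.6944 + 0.7143)
= 0.9921 / 1.4087
= 0.7042
As percentage: 70.4%

70.4


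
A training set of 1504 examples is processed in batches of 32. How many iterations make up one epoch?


Iterations per epoch = dataset_size / batch_size
= 1504 / 32
= 47

47


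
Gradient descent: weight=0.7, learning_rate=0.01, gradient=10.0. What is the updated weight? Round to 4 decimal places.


w_new = w_old - lr * gradient
= 0.7 - 0.01 * 10.0
= 0.7 - (0.1)
= 0.6000

0.6000


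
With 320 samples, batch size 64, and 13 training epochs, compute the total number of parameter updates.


Iterations per epoch = 320 / 64 = 5
Total updates = iterations_per_epoch * epochs
= 5 * 13
= 65

65


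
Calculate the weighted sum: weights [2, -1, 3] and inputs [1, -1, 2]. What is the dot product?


Element-wise products:
2 * 1 = 2
-1 * -1 = 1
3 * 2 = 6
Sum = 2 + 1 + 6
= 9

9


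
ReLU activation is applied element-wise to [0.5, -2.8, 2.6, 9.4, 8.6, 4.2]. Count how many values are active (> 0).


ReLU(x) = max(0, x) for each element:
ReLU(0.5) = 0.5
ReLU(-2.8) = 0
ReLU(2.6) = 2.6
ReLU(9.4) = 9.4
ReLU(8.6) = 8.6
ReLU(4.2) = 4.2
Active neurons (>0): 5

5


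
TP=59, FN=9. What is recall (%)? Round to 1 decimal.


Recall = TP / (TP + FN) * 100
= 59 / (59 + 9)
= 59 / 68
= 0.8676
= 86.8%

86.8


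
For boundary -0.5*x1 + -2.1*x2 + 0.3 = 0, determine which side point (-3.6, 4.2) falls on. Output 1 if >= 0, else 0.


Compute -0.5 * -3.6 + -2.1 * 4.2 + 0.3
= 1.8 + -8.82 + 0.3
= -6.72
Since -6.72 < 0, the point is on the negative side.

0


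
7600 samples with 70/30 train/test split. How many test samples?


Train samples = 7600 * 70% = 5320
Test samples = 7600 - 5320
= 2280

2280


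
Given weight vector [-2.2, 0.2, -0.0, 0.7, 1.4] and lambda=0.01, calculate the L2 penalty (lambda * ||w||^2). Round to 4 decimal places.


Squaring each weight:
(-2.2)^2 = 4.84
0.2^2 = 0.04
(-0.0)^2 = 0.0
0.7^2 = 0.49
1.4^2 = 1.96
Sum of squares = 7.33
Penalty = 0.01 * 7.33 = 0.0733

0.0733


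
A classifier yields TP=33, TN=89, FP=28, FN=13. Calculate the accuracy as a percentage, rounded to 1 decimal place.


Accuracy = (TP + TN) / (TP + TN + FP + FN) * 100
= (33 + 89) / (33 + 89 + 28 + 13)
= 122 / 163
= 0.7485
= 74.8%

74.8


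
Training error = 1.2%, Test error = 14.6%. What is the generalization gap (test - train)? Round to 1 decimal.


Generalization gap = test_error - train_error
= 14.6 - 1.2
= 13.4%
A large gap suggests overfitting.

13.4
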